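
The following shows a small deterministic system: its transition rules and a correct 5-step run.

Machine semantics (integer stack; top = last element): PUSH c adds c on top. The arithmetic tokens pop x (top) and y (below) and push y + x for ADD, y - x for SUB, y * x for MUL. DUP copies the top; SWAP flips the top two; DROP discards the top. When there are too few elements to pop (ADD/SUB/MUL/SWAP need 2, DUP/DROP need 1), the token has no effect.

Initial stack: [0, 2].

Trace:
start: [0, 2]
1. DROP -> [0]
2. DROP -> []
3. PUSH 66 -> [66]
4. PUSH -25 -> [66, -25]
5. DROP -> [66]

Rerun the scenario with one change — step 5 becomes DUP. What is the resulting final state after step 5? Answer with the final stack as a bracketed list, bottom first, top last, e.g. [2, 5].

(re-executing from step 5 with the substitution; state before step 5: [66, -25])
5. DUP -> [66, -25, -25]

[66, -25, -25]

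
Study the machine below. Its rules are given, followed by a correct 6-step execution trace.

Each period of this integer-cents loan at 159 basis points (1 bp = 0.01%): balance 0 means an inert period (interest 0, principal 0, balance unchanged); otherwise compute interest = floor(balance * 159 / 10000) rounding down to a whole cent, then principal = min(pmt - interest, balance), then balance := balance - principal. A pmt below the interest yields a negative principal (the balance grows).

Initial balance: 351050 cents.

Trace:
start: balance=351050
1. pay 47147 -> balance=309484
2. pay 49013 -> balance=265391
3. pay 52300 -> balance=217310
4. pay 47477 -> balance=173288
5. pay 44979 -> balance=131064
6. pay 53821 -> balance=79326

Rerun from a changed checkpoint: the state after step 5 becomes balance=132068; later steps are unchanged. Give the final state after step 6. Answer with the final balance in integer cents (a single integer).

80346

state after step 5 := balance=132068
6. pay 53821 -> balance=80346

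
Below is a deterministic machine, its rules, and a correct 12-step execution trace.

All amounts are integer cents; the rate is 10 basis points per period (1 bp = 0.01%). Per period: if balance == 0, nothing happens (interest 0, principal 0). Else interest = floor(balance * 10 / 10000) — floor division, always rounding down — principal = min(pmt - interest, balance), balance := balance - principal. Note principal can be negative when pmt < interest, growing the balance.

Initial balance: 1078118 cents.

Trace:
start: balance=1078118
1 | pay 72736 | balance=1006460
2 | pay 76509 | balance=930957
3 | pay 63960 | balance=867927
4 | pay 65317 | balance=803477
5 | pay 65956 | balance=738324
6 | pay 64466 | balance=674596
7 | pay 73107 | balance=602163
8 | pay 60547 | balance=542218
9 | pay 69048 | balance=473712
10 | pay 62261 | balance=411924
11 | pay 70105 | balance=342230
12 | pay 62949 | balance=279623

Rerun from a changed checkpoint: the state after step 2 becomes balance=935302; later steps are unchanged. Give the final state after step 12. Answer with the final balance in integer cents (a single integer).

state after step 2 := balance=935302
3 | pay 63960 | balance=872277
4 | pay 65317 | balance=807832
5 | pay 65956 | balance=742683
6 | pay 64466 | balance=678959
7 | pay 73107 | balance=606530
8 | pay 60547 | balance=546589
9 | pay 69048 | balance=478087
10 | pay 62261 | balance=416304
11 | pay 70105 | balance=346615
12 | pay 62949 | balance=284012

284012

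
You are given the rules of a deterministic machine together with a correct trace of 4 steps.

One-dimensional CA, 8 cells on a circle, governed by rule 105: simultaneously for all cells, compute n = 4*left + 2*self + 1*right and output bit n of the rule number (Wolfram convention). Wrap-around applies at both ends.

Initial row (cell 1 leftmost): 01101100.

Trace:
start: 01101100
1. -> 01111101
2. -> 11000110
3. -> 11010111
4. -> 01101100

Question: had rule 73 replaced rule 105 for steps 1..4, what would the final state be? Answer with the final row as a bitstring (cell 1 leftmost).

01101100

(re-executing steps 1..4 under rule 73; state before step 1: 01101100)
1. -> 01101101
2. -> 01101100
3. -> 01101101
4. -> 01101100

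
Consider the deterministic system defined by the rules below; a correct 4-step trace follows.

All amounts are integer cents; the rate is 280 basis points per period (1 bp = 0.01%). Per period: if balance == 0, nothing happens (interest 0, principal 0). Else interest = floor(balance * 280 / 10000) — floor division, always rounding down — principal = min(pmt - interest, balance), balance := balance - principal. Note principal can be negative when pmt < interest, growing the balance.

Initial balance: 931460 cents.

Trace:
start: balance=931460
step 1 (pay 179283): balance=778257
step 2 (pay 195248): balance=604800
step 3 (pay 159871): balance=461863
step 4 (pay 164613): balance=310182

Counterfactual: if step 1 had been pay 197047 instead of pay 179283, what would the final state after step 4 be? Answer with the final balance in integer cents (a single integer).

290883

(re-executing from step 1 with the substitution; state before step 1: balance=931460)
step 1 (pay 197047): balance=760493
step 2 (pay 195248): balance=586538
step 3 (pay 159871): balance=443090
step 4 (pay 164613): balance=290883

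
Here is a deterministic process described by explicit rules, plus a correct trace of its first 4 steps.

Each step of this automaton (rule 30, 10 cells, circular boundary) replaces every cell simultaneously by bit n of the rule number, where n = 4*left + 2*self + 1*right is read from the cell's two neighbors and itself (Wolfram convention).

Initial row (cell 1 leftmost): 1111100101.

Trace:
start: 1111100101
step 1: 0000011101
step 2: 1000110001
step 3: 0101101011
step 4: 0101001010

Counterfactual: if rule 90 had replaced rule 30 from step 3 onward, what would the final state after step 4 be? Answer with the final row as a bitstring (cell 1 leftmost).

0101001010

(re-executing steps 3..4 under rule 90; state before step 3: 1000110001)
step 3: 1101111011
step 4: 0101001010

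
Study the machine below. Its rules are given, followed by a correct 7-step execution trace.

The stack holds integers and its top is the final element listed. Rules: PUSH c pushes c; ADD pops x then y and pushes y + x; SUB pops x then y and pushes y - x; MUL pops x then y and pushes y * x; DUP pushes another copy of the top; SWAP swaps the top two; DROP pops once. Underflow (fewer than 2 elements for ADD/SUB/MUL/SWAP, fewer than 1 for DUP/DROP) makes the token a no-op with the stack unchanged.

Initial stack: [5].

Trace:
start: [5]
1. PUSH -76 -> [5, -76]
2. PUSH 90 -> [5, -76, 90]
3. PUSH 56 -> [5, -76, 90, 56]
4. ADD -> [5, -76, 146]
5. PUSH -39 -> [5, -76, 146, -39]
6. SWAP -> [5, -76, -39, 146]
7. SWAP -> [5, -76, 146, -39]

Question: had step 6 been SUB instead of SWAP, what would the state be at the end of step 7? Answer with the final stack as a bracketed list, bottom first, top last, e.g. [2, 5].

[5, 185, -76]

(re-executing from step 6 with the substitution; state before step 6: [5, -76, 146, -39])
6. SUB -> [5, -76, 185]
7. SWAP -> [5, 185, -76]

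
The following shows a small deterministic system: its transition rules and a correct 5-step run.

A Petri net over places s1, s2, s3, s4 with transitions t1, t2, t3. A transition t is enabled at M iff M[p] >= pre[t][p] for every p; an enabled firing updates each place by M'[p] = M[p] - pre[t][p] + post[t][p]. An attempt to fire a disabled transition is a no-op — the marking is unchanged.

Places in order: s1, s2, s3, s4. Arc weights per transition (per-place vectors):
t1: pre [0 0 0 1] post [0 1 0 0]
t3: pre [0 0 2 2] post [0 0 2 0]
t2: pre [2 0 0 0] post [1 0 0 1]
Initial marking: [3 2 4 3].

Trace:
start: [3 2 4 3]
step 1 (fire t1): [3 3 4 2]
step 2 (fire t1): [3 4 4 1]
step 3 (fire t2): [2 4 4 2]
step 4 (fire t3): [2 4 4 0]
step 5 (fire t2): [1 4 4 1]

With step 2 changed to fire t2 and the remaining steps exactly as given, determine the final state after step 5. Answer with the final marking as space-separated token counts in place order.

1 3 4 2

(re-executing from step 2 with the substitution; state before step 2: [3 3 4 2])
step 2 (fire t2): [2 3 4 3]
step 3 (fire t2): [1 3 4 4]
step 4 (fire t3): [1 3 4 2]
step 5 (fire t2): [1 3 4 2]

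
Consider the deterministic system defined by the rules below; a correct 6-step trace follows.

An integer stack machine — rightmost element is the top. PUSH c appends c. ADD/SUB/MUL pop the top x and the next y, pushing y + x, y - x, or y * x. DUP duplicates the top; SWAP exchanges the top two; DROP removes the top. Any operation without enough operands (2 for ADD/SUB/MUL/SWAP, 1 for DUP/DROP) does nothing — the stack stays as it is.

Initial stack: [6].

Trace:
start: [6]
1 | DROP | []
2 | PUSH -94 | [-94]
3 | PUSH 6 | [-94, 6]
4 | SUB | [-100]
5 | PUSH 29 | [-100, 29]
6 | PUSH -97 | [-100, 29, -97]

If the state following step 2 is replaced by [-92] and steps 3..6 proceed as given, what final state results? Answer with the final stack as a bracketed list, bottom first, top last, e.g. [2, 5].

[-98, 29, -97]

state after step 2 := [-92]
3 | PUSH 6 | [-92, 6]
4 | SUB | [-98]
5 | PUSH 29 | [-98, 29]
6 | PUSH -97 | [-98, 29, -97]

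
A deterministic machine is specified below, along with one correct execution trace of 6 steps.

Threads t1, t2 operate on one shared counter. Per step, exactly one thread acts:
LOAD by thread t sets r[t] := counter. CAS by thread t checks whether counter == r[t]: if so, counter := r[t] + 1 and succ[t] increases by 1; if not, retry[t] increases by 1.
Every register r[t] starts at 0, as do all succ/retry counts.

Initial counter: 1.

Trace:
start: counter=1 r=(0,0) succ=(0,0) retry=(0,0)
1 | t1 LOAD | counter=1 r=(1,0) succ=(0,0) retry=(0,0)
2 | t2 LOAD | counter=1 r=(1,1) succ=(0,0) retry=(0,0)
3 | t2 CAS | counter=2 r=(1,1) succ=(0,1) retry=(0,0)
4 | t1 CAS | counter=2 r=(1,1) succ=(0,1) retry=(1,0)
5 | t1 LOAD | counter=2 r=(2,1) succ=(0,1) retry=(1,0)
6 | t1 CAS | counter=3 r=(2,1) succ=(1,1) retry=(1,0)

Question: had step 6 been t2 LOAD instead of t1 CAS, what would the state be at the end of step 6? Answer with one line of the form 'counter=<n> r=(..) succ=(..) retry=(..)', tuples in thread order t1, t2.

(re-executing from step 6 with the substitution; state before step 6: counter=2 r=(2,1) succ=(0,1) retry=(1,0))
6 | t2 LOAD | counter=2 r=(2,2) succ=(0,1) retry=(1,0)

counter=2 r=(2,2) succ=(0,1) retry=(1,0)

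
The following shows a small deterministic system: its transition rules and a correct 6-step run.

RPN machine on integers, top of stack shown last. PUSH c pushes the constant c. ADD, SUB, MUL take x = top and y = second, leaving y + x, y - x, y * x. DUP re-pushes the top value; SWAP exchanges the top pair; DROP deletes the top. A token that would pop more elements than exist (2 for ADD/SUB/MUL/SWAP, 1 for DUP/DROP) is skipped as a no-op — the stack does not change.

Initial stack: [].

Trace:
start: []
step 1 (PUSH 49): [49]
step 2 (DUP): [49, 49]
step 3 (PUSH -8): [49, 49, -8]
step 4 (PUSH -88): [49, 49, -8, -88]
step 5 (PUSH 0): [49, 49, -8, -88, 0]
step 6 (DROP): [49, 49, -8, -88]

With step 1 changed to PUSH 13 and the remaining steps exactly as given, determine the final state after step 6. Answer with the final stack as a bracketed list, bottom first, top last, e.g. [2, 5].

(re-executing from step 1 with the substitution; state before step 1: [])
step 1 (PUSH 13): [13]
step 2 (DUP): [13, 13]
step 3 (PUSH -8): [13, 13, -8]
step 4 (PUSH -88): [13, 13, -8, -88]
step 5 (PUSH 0): [13, 13, -8, -88, 0]
step 6 (DROP): [13, 13, -8, -88]

[13, 13, -8, -88]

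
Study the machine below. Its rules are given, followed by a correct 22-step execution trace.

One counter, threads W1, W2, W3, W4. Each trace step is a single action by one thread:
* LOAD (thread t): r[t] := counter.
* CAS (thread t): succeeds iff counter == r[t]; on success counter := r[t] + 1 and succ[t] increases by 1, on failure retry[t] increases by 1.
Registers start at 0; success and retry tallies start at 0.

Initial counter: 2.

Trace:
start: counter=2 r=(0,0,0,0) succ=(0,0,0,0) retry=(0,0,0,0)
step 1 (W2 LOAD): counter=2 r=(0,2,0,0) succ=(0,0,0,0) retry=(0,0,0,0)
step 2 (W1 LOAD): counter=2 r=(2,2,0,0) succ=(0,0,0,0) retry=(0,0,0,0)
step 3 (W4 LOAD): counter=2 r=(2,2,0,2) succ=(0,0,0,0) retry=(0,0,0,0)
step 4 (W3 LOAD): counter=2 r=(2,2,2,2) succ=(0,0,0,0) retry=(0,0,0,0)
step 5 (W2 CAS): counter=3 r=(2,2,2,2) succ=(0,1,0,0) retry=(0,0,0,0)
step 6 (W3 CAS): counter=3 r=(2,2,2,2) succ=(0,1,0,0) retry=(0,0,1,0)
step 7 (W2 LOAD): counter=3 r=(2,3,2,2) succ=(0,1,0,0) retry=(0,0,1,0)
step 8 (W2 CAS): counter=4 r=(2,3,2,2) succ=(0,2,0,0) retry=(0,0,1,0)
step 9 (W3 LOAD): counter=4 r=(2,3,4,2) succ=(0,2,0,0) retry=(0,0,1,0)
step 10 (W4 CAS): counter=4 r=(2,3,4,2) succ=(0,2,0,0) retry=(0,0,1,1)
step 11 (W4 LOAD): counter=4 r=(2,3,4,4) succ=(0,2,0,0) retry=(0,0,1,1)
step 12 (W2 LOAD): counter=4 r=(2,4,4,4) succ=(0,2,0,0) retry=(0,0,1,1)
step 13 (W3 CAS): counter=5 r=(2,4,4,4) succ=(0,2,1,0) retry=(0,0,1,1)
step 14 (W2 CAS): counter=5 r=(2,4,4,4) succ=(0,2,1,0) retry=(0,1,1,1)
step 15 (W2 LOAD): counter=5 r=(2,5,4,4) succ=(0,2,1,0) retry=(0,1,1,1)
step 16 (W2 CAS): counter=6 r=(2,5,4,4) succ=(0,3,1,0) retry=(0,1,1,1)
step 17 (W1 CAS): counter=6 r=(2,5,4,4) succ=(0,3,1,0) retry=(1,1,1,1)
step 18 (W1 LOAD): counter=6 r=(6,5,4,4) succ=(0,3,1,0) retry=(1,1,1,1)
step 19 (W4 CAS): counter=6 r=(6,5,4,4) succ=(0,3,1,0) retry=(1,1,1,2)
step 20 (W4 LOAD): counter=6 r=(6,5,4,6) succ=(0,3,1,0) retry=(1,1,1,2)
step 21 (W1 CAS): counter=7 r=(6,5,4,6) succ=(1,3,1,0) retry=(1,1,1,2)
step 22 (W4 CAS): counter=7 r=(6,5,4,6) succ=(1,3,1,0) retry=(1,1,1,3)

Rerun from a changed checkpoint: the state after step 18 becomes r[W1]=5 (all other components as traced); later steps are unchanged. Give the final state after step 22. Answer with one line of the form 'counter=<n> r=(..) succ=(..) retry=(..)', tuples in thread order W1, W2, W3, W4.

state after step 18 := counter=6 r=(5,5,4,4) succ=(0,3,1,0) retry=(1,1,1,1)
step 19 (W4 CAS): counter=6 r=(5,5,4,4) succ=(0,3,1,0) retry=(1,1,1,2)
step 20 (W4 LOAD): counter=6 r=(5,5,4,6) succ=(0,3,1,0) retry=(1,1,1,2)
step 21 (W1 CAS): counter=6 r=(5,5,4,6) succ=(0,3,1,0) retry=(2,1,1,2)
step 22 (W4 CAS): counter=7 r=(5,5,4,6) succ=(0,3,1,1) retry=(2,1,1,2)

counter=7 r=(5,5,4,6) succ=(0,3,1,1) retry=(2,1,1,2)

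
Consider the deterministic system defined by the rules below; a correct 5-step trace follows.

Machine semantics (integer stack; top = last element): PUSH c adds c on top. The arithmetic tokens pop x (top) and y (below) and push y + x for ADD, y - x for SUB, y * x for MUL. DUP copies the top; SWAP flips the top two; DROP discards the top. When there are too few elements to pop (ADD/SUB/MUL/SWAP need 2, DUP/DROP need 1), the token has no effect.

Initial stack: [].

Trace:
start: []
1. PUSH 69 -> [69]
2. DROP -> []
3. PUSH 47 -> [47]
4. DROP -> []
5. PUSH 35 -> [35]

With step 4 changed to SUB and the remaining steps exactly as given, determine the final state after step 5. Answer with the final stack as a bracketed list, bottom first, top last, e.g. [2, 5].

[47, 35]

(re-executing from step 4 with the substitution; state before step 4: [47])
4. SUB -> [47]
5. PUSH 35 -> [47, 35]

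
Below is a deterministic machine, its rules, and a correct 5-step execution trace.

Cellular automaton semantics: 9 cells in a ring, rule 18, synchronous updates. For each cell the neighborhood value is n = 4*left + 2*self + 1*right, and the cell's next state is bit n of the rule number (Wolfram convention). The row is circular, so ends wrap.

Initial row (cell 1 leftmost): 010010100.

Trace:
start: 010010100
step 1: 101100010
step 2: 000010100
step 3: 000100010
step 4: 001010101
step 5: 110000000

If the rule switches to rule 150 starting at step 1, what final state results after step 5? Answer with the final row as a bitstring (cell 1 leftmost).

001000110

(re-executing steps 1..5 under rule 150; state before step 1: 010010100)
step 1: 111110110
step 2: 011100000
step 3: 101010000
step 4: 101011001
step 5: 001000110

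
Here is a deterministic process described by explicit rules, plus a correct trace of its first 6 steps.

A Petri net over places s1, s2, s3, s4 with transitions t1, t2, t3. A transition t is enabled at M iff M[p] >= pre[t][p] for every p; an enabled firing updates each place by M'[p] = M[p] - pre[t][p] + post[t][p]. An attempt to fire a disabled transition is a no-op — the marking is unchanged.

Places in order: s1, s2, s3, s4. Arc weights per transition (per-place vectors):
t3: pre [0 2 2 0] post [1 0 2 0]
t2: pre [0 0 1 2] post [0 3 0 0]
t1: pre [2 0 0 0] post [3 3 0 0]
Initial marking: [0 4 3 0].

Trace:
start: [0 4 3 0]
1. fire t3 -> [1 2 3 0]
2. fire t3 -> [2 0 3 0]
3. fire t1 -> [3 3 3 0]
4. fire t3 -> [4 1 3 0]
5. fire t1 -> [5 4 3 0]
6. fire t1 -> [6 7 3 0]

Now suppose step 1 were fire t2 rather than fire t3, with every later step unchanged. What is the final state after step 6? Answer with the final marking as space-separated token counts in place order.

(re-executing from step 1 with the substitution; state before step 1: [0 4 3 0])
1. fire t2 -> [0 4 3 0]
2. fire t3 -> [1 2 3 0]
3. fire t1 -> [1 2 3 0]
4. fire t3 -> [2 0 3 0]
5. fire t1 -> [3 3 3 0]
6. fire t1 -> [4 6 3 0]

4 6 3 0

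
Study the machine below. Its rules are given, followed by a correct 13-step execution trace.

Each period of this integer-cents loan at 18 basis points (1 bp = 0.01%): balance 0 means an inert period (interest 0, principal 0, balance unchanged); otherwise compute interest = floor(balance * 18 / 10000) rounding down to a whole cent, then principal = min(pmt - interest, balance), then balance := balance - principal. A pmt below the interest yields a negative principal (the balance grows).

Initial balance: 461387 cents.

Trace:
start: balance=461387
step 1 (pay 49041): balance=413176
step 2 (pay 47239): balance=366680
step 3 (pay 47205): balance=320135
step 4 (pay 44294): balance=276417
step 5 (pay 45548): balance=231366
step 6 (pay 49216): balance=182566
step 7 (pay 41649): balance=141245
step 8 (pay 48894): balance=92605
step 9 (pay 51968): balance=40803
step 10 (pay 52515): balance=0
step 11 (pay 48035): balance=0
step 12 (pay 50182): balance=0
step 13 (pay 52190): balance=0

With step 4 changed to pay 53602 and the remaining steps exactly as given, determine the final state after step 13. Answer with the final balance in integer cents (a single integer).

0

(re-executing from step 4 with the substitution; state before step 4: balance=320135)
step 4 (pay 53602): balance=267109
step 5 (pay 45548): balance=222041
step 6 (pay 49216): balance=173224
step 7 (pay 41649): balance=131886
step 8 (pay 48894): balance=83229
step 9 (pay 51968): balance=31410
step 10 (pay 52515): balance=0
step 11 (pay 48035): balance=0
step 12 (pay 50182): balance=0
step 13 (pay 52190): balance=0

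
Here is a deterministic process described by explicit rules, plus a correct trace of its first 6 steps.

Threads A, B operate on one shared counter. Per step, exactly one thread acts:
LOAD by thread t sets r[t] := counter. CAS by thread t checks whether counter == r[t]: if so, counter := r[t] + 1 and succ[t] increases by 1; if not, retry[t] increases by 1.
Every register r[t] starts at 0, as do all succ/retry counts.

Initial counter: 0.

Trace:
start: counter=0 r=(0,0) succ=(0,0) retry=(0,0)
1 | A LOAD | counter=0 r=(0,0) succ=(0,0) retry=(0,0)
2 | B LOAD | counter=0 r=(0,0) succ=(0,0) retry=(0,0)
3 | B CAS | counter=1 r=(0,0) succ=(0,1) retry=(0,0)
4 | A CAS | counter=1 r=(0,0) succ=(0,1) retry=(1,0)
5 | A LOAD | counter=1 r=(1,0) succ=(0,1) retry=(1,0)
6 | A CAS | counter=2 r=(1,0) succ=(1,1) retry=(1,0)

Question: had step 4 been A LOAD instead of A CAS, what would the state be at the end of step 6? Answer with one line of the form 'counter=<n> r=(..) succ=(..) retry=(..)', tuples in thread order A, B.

(re-executing from step 4 with the substitution; state before step 4: counter=1 r=(0,0) succ=(0,1) retry=(0,0))
4 | A LOAD | counter=1 r=(1,0) succ=(0,1) retry=(0,0)
5 | A LOAD | counter=1 r=(1,0) succ=(0,1) retry=(0,0)
6 | A CAS | counter=2 r=(1,0) succ=(1,1) retry=(0,0)

counter=2 r=(1,0) succ=(1,1) retry=(0,0)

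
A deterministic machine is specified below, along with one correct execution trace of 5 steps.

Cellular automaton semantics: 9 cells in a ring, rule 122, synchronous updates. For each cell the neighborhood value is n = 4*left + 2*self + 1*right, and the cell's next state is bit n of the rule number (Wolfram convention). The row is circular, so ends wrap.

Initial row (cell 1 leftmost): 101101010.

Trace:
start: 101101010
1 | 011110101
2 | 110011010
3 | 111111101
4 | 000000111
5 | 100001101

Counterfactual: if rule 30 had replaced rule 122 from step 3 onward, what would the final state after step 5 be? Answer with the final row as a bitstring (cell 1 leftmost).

(re-executing steps 3..5 under rule 30; state before step 3: 110011010)
3 | 101110010
4 | 101001110
5 | 101111000

101111000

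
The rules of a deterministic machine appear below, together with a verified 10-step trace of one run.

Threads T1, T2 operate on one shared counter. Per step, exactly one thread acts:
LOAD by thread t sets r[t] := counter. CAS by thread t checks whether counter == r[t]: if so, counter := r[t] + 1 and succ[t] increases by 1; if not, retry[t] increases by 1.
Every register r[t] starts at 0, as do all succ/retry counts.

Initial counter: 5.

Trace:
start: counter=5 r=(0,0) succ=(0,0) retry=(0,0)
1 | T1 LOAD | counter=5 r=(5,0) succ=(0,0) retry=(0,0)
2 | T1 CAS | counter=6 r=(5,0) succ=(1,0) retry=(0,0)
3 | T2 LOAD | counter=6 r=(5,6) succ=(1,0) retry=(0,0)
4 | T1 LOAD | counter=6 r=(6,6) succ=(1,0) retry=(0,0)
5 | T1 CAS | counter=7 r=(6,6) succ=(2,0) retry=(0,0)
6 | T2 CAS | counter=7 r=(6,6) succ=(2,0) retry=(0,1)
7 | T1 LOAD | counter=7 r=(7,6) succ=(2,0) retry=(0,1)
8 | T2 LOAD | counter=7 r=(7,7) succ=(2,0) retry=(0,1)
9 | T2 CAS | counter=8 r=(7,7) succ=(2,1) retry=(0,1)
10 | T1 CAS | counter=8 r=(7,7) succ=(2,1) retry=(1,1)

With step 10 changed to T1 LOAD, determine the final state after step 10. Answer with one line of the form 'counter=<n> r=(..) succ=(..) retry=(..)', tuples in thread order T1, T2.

(re-executing from step 10 with the substitution; state before step 10: counter=8 r=(7,7) succ=(2,1) retry=(0,1))
10 | T1 LOAD | counter=8 r=(8,7) succ=(2,1) retry=(0,1)

counter=8 r=(8,7) succ=(2,1) retry=(0,1)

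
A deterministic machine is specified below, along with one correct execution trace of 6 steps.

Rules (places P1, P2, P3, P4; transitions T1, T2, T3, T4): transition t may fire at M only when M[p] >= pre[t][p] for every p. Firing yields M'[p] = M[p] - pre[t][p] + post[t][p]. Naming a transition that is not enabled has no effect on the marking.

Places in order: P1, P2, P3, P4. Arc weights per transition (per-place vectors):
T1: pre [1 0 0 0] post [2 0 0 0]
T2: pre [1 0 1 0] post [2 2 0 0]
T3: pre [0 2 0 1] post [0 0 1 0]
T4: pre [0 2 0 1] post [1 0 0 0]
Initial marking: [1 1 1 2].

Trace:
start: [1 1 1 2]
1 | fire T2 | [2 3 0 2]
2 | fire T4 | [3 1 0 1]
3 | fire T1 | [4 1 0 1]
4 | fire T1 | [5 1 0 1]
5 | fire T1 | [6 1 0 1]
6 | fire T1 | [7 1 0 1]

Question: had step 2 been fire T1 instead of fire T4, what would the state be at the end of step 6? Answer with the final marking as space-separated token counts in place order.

(re-executing from step 2 with the substitution; state before step 2: [2 3 0 2])
2 | fire T1 | [3 3 0 2]
3 | fire T1 | [4 3 0 2]
4 | fire T1 | [5 3 0 2]
5 | fire T1 | [6 3 0 2]
6 | fire T1 | [7 3 0 2]

7 3 0 2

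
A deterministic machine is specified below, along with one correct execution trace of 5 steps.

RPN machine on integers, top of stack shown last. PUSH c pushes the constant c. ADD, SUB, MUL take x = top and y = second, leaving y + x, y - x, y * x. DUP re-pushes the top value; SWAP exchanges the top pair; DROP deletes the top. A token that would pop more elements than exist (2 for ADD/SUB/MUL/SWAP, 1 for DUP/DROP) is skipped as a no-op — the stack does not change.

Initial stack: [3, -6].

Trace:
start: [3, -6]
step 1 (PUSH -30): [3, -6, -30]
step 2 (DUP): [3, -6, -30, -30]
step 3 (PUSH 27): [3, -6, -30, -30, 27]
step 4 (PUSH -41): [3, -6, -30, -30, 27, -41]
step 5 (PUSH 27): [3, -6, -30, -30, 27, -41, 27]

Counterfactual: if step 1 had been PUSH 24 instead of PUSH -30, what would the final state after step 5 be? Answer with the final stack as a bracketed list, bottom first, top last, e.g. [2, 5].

[3, -6, 24, 24, 27, -41, 27]

(re-executing from step 1 with the substitution; state before step 1: [3, -6])
step 1 (PUSH 24): [3, -6, 24]
step 2 (DUP): [3, -6, 24, 24]
step 3 (PUSH 27): [3, -6, 24, 24, 27]
step 4 (PUSH -41): [3, -6, 24, 24, 27, -41]
step 5 (PUSH 27): [3, -6, 24, 24, 27, -41, 27]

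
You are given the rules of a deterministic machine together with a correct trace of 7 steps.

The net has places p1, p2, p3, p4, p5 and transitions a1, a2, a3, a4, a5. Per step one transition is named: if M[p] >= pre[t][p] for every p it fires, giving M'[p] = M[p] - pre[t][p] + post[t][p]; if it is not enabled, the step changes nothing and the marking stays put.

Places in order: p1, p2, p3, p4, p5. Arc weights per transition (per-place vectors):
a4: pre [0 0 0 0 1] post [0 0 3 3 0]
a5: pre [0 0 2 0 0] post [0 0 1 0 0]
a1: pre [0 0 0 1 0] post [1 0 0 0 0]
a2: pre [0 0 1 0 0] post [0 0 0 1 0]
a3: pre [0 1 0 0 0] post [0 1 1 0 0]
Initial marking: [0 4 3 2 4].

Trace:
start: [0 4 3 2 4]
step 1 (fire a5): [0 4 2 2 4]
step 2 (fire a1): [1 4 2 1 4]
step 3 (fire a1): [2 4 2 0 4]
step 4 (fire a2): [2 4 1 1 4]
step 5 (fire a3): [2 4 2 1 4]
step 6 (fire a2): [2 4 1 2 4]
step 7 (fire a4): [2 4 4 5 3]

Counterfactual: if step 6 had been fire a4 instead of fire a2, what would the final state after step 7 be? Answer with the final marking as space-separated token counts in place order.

2 4 8 7 2

(re-executing from step 6 with the substitution; state before step 6: [2 4 2 1 4])
step 6 (fire a4): [2 4 5 4 3]
step 7 (fire a4): [2 4 8 7 2]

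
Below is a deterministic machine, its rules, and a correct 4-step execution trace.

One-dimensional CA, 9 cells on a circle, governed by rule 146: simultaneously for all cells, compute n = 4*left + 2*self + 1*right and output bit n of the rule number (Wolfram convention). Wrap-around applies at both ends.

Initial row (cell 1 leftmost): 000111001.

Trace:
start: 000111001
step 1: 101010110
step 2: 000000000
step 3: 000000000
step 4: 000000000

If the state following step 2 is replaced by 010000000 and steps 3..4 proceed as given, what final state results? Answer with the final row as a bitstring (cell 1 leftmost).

000100001

state after step 2 := 010000000
step 3: 101000000
step 4: 000100001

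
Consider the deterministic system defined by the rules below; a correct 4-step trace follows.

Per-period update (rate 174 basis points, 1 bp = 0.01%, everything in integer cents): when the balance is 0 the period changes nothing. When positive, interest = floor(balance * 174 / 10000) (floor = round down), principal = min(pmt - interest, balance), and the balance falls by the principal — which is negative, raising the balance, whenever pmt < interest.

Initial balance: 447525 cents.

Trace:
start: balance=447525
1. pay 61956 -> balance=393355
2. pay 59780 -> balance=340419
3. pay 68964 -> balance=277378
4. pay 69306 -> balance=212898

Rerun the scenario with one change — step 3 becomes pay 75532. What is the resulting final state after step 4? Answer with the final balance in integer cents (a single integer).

(re-executing from step 3 with the substitution; state before step 3: balance=340419)
3. pay 75532 -> balance=270810
4. pay 69306 -> balance=206216

206216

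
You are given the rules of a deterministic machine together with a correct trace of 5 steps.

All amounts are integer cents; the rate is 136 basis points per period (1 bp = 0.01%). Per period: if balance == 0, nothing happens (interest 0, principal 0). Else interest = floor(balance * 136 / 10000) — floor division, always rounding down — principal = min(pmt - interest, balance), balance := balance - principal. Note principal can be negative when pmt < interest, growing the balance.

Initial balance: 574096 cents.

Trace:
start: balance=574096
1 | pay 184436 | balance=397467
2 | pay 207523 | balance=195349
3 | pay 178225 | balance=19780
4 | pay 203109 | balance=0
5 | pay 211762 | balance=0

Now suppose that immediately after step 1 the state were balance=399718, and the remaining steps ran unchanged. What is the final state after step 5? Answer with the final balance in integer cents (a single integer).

0

state after step 1 := balance=399718
2 | pay 207523 | balance=197631
3 | pay 178225 | balance=22093
4 | pay 203109 | balance=0
5 | pay 211762 | balance=0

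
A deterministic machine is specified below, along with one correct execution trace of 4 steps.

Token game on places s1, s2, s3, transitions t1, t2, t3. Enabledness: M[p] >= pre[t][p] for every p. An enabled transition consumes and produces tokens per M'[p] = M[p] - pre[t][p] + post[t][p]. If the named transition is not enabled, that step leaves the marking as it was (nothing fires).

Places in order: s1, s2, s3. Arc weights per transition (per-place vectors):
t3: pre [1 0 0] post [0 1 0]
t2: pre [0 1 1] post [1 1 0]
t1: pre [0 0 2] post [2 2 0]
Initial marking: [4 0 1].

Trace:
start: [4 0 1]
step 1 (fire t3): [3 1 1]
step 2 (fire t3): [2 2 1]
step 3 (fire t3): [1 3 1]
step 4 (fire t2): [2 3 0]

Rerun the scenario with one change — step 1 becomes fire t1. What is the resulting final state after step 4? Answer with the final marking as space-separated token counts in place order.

3 2 0

(re-executing from step 1 with the substitution; state before step 1: [4 0 1])
step 1 (fire t1): [4 0 1]
step 2 (fire t3): [3 1 1]
step 3 (fire t3): [2 2 1]
step 4 (fire t2): [3 2 0]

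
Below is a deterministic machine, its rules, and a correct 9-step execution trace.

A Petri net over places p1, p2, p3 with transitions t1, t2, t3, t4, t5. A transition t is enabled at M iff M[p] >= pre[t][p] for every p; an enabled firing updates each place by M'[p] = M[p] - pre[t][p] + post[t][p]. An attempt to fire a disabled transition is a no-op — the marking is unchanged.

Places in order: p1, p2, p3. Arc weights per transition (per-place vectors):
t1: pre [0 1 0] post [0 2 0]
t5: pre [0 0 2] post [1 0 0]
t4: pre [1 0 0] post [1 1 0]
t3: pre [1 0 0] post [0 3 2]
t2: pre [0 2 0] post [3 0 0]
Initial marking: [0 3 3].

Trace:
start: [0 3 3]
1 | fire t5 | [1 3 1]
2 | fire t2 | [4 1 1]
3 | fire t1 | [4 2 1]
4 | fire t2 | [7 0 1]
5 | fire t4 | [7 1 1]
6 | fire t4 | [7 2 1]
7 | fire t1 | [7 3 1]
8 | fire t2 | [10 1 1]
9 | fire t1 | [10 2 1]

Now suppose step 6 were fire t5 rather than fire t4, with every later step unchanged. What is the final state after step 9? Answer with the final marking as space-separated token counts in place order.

10 0 1

(re-executing from step 6 with the substitution; state before step 6: [7 1 1])
6 | fire t5 | [7 1 1]
7 | fire t1 | [7 2 1]
8 | fire t2 | [10 0 1]
9 | fire t1 | [10 0 1]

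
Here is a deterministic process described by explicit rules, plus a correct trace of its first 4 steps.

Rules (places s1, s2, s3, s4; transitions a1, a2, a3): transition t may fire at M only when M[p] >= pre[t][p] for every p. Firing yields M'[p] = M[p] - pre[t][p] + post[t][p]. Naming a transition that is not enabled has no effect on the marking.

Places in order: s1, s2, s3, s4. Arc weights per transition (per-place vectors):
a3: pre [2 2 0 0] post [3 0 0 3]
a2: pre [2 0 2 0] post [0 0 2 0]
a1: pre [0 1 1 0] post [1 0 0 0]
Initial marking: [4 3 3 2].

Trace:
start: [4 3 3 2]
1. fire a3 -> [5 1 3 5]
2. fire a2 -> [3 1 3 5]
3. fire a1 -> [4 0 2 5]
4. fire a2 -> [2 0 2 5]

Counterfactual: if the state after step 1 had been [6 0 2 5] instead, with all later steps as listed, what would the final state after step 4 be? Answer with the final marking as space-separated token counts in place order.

2 0 2 5

state after step 1 := [6 0 2 5]
2. fire a2 -> [4 0 2 5]
3. fire a1 -> [4 0 2 5]
4. fire a2 -> [2 0 2 5]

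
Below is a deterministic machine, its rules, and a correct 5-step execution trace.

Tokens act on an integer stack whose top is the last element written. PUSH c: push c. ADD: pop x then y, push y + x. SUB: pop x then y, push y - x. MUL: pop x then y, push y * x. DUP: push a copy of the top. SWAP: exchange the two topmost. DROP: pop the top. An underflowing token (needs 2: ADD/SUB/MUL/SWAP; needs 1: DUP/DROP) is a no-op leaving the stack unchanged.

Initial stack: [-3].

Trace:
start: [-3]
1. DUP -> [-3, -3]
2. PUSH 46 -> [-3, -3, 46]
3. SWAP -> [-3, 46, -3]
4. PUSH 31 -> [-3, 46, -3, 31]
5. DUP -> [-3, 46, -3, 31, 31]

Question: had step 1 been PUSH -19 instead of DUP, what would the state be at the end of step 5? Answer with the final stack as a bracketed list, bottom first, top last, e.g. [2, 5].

[-3, 46, -19, 31, 31]

(re-executing from step 1 with the substitution; state before step 1: [-3])
1. PUSH -19 -> [-3, -19]
2. PUSH 46 -> [-3, -19, 46]
3. SWAP -> [-3, 46, -19]
4. PUSH 31 -> [-3, 46, -19, 31]
5. DUP -> [-3, 46, -19, 31, 31]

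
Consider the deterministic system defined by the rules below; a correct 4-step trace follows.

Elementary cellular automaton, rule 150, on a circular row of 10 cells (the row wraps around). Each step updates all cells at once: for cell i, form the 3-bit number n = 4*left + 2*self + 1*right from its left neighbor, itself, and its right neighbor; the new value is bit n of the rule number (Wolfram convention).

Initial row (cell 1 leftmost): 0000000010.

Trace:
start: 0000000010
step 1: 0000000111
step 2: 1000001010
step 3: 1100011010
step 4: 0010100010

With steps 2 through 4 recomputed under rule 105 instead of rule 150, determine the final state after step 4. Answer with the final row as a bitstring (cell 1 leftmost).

(re-executing steps 2..4 under rule 105; state before step 2: 0000000111)
step 2: 0111110101
step 3: 1100011010
step 4: 1101011101

1101011101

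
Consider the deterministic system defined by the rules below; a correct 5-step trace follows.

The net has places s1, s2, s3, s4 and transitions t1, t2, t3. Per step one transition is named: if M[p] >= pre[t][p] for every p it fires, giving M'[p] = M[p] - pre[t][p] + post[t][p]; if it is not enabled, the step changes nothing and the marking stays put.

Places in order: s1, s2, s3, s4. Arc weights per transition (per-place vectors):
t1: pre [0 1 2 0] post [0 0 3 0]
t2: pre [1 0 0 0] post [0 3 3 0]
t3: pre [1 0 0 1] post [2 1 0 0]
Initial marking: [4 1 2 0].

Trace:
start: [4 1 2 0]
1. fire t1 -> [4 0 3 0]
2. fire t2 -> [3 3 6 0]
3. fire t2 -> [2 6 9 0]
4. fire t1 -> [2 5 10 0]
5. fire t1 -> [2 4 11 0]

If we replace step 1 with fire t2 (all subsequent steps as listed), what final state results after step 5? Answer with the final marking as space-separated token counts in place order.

1 8 13 0

(re-executing from step 1 with the substitution; state before step 1: [4 1 2 0])
1. fire t2 -> [3 4 5 0]
2. fire t2 -> [2 7 8 0]
3. fire t2 -> [1 10 11 0]
4. fire t1 -> [1 9 12 0]
5. fire t1 -> [1 8 13 0]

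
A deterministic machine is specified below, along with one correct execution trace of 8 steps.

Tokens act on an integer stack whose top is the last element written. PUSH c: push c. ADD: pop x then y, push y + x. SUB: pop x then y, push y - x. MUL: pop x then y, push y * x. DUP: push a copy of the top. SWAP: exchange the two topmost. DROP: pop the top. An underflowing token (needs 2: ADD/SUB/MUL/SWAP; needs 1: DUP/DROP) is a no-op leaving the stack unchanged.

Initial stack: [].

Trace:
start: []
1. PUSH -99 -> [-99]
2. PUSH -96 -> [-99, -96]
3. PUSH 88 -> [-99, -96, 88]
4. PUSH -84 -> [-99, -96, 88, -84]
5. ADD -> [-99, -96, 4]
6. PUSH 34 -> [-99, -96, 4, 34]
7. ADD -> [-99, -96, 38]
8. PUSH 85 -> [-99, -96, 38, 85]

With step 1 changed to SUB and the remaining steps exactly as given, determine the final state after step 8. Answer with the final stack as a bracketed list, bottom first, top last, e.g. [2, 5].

[-96, 38, 85]

(re-executing from step 1 with the substitution; state before step 1: [])
1. SUB -> []
2. PUSH -96 -> [-96]
3. PUSH 88 -> [-96, 88]
4. PUSH -84 -> [-96, 88, -84]
5. ADD -> [-96, 4]
6. PUSH 34 -> [-96, 4, 34]
7. ADD -> [-96, 38]
8. PUSH 85 -> [-96, 38, 85]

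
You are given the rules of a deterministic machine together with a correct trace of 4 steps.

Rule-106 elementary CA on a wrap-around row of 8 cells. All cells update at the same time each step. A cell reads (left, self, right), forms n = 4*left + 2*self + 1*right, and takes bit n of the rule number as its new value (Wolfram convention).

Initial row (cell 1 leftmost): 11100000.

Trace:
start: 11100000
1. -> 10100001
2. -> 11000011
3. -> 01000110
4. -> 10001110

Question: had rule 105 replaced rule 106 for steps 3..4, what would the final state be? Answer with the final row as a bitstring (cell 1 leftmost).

00111100

(re-executing steps 3..4 under rule 105; state before step 3: 11000011)
3. -> 01011010
4. -> 00111100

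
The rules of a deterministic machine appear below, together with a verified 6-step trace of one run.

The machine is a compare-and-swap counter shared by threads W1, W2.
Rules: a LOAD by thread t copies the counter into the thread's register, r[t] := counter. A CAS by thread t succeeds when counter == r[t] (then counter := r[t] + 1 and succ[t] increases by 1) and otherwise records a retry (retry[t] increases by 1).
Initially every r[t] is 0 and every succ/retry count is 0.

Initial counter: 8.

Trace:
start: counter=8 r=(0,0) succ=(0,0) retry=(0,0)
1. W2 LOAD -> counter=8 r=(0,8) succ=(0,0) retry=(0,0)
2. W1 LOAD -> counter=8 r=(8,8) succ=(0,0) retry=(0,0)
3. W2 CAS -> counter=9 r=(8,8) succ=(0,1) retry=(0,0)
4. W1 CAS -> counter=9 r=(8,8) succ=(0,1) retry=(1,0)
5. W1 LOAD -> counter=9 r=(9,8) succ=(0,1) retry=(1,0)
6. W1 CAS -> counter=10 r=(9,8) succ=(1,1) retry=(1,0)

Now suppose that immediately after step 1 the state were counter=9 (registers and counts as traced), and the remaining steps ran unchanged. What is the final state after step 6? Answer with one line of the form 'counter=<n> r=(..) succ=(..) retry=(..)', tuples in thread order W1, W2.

state after step 1 := counter=9 r=(0,8) succ=(0,0) retry=(0,0)
2. W1 LOAD -> counter=9 r=(9,8) succ=(0,0) retry=(0,0)
3. W2 CAS -> counter=9 r=(9,8) succ=(0,0) retry=(0,1)
4. W1 CAS -> counter=10 r=(9,8) succ=(1,0) retry=(0,1)
5. W1 LOAD -> counter=10 r=(10,8) succ=(1,0) retry=(0,1)
6. W1 CAS -> counter=11 r=(10,8) succ=(2,0) retry=(0,1)

counter=11 r=(10,8) succ=(2,0) retry=(0,1)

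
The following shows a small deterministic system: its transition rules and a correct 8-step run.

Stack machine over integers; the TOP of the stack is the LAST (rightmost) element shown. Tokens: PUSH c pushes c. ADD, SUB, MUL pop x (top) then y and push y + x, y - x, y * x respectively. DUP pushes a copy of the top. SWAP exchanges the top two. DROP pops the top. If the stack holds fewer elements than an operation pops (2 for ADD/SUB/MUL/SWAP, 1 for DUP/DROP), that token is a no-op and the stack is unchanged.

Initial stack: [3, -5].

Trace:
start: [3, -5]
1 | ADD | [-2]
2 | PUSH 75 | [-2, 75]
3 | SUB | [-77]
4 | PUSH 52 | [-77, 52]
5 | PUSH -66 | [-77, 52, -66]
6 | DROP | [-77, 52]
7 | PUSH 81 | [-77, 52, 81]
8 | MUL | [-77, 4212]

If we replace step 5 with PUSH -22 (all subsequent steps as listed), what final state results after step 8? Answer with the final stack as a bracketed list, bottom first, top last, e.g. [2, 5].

[-77, 4212]

(re-executing from step 5 with the substitution; state before step 5: [-77, 52])
5 | PUSH -22 | [-77, 52, -22]
6 | DROP | [-77, 52]
7 | PUSH 81 | [-77, 52, 81]
8 | MUL | [-77, 4212]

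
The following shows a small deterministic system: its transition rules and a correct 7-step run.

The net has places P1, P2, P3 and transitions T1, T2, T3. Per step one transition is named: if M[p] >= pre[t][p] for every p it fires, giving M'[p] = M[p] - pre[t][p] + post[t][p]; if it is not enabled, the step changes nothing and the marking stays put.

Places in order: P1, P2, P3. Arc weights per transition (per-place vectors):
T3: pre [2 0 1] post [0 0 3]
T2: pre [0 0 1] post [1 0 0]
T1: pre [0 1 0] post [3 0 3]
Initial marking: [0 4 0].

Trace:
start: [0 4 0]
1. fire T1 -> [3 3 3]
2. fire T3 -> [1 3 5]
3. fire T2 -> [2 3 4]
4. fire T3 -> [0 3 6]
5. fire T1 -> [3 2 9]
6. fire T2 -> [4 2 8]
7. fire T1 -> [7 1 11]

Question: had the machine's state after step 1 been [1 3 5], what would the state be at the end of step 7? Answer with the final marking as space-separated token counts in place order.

state after step 1 := [1 3 5]
2. fire T3 -> [1 3 5]
3. fire T2 -> [2 3 4]
4. fire T3 -> [0 3 6]
5. fire T1 -> [3 2 9]
6. fire T2 -> [4 2 8]
7. fire T1 -> [7 1 11]

7 1 11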